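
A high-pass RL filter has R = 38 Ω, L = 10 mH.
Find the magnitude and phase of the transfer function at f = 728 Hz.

Step 1 — Angular frequency: ω = 2π·728 = 4574 rad/s.
Step 2 — Transfer function: H(jω) = jωL/(R + jωL).
Step 3 — Numerator jωL = j·45.74; denominator R + jωL = 38 + j45.74.
Step 4 — H = 0.5917 + j0.4915.
Step 5 — Magnitude: |H| = 0.7692 (-2.3 dB); phase: φ = 39.7°.

|H| = 0.7692 (-2.3 dB), φ = 39.7°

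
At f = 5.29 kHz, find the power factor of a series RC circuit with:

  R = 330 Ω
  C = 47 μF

Step 1 — Angular frequency: ω = 2π·f = 2π·5290 = 3.324e+04 rad/s.
Step 2 — Component impedances:
  R: Z = R = 330 Ω
  C: Z = 1/(jωC) = -j/(ω·C) = 0 - j0.6401 Ω
Step 3 — Series combination: Z_total = R + C = 330 - j0.6401 Ω = 330∠-0.1° Ω.
Step 4 — Power factor: PF = cos(φ) = Re(Z)/|Z| = 330/330 = 1.
Step 5 — Type: Im(Z) = -0.6401 ⇒ leading (phase φ = -0.1°).

PF = 1 (leading, φ = -0.1°)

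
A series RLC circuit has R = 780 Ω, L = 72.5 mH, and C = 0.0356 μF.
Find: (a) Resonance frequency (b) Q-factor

Step 1 — Resonance condition Im(Z)=0 gives ω₀ = 1/√(LC).
Step 2 — ω₀ = 1/√(0.0725·3.56e-08) = 1.968e+04 rad/s.
Step 3 — f₀ = ω₀/(2π) = 3133 Hz.
Step 4 — Series Q: Q = ω₀L/R = 1.968e+04·0.0725/780 = 1.83.

(a) f₀ = 3133 Hz  (b) Q = 1.83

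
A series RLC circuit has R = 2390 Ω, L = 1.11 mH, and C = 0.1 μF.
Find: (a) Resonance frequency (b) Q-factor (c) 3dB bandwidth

Step 1 — Resonance condition Im(Z)=0 gives ω₀ = 1/√(LC).
Step 2 — ω₀ = 1/√(0.00111·1e-07) = 9.492e+04 rad/s.
Step 3 — f₀ = ω₀/(2π) = 1.511e+04 Hz.
Step 4 — Series Q: Q = ω₀L/R = 9.492e+04·0.00111/2390 = 0.04408.
Step 5 — 3dB bandwidth: Δω = ω₀/Q = 2.153e+06 rad/s; BW = Δω/(2π) = 3.427e+05 Hz.

(a) f₀ = 1.511e+04 Hz  (b) Q = 0.04408  (c) BW = 3.427e+05 Hz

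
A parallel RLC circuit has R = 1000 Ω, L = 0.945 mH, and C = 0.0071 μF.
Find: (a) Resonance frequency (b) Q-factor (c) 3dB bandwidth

Step 1 — Resonance: ω₀ = 1/√(LC) = 1/√(0.000945·7.1e-09) = 3.861e+05 rad/s.
Step 2 — f₀ = ω₀/(2π) = 6.144e+04 Hz.
Step 3 — Parallel Q: Q = R/(ω₀L) = 1000/(3.861e+05·0.000945) = 2.741.
Step 4 — Bandwidth: Δω = ω₀/Q = 1.408e+05 rad/s; BW = Δω/(2π) = 2.242e+04 Hz.

(a) f₀ = 6.144e+04 Hz  (b) Q = 2.741  (c) BW = 2.242e+04 Hz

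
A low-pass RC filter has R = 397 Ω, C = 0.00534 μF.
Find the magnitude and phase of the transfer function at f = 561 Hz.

Step 1 — Angular frequency: ω = 2π·561 = 3525 rad/s.
Step 2 — Transfer function: H(jω) = 1/(1 + jωRC).
Step 3 — Denominator: 1 + jωRC = 1 + j·3525·397·5.34e-09 = 1 + j0.007473.
Step 4 — H = 0.9999 - j0.007472.
Step 5 — Magnitude: |H| = 1 (-0.0 dB); phase: φ = -0.4°.

|H| = 1 (-0.0 dB), φ = -0.4°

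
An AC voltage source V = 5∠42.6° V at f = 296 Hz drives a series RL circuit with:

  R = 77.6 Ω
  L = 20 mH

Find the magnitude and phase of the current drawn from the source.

Step 1 — Angular frequency: ω = 2π·f = 2π·296 = 1860 rad/s.
Step 2 — Component impedances:
  R: Z = R = 77.6 Ω
  L: Z = jωL = j·1860·0.02 = 0 + j37.2 Ω
Step 3 — Series combination: Z_total = R + L = 77.6 + j37.2 Ω = 86.05∠25.6° Ω.
Step 4 — Source phasor: V = 5∠42.6° V = 3.68 + j3.384 V.
Step 5 — Ohm's law: I = V / Z_total = (3.68 + j3.384) / (77.6 + j37.2) = 0.05557 + j0.01698 A.
Step 6 — Convert to polar: |I| = 0.0581 A, ∠I = 17.0°.

I = 0.0581∠17.0° A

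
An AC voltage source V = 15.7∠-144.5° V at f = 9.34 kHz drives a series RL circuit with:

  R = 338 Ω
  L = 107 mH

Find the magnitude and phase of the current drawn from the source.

Step 1 — Angular frequency: ω = 2π·f = 2π·9340 = 5.868e+04 rad/s.
Step 2 — Component impedances:
  R: Z = R = 338 Ω
  L: Z = jωL = j·5.868e+04·0.107 = 0 + j6279 Ω
Step 3 — Series combination: Z_total = R + L = 338 + j6279 Ω = 6288∠86.9° Ω.
Step 4 — Source phasor: V = 15.7∠-144.5° V = -12.78 - j9.117 V.
Step 5 — Ohm's law: I = V / Z_total = (-12.78 - j9.117) / (338 + j6279) = -0.001557 + j0.001952 A.
Step 6 — Convert to polar: |I| = 0.002497 A, ∠I = 128.6°.

I = 0.002497∠128.6° A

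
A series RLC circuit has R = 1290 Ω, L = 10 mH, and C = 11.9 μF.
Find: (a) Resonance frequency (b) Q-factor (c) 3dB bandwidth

Step 1 — Resonance condition Im(Z)=0 gives ω₀ = 1/√(LC).
Step 2 — ω₀ = 1/√(0.01·1.19e-05) = 2899 rad/s.
Step 3 — f₀ = ω₀/(2π) = 461.4 Hz.
Step 4 — Series Q: Q = ω₀L/R = 2899·0.01/1290 = 0.02247.
Step 5 — 3dB bandwidth: Δω = ω₀/Q = 1.29e+05 rad/s; BW = Δω/(2π) = 2.053e+04 Hz.

(a) f₀ = 461.4 Hz  (b) Q = 0.02247  (c) BW = 2.053e+04 Hz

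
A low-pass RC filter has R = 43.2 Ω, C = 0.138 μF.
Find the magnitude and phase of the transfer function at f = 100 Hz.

Step 1 — Angular frequency: ω = 2π·100 = 628.3 rad/s.
Step 2 — Transfer function: H(jω) = 1/(1 + jωRC).
Step 3 — Denominator: 1 + jωRC = 1 + j·628.3·43.2·1.38e-07 = 1 + j0.003746.
Step 4 — H = 1 - j0.003746.
Step 5 — Magnitude: |H| = 1 (-0.0 dB); phase: φ = -0.2°.

|H| = 1 (-0.0 dB), φ = -0.2°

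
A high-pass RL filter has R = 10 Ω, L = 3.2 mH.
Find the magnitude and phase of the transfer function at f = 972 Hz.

Step 1 — Angular frequency: ω = 2π·972 = 6107 rad/s.
Step 2 — Transfer function: H(jω) = jωL/(R + jωL).
Step 3 — Numerator jωL = j·19.54; denominator R + jωL = 10 + j19.54.
Step 4 — H = 0.7925 + j0.4055.
Step 5 — Magnitude: |H| = 0.8902 (-1.0 dB); phase: φ = 27.1°.

|H| = 0.8902 (-1.0 dB), φ = 27.1°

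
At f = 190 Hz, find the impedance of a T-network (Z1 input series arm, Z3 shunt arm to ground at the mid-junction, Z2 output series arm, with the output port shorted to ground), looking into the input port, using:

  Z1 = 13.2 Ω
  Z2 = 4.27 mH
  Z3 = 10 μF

Step 1 — Angular frequency: ω = 2π·f = 2π·190 = 1194 rad/s.
Step 2 — Component impedances:
  Z1: Z = R = 13.2 Ω
  Z2: Z = jωL = j·1194·0.00427 = 0 + j5.098 Ω
  Z3: Z = 1/(jωC) = -j/(ω·C) = 0 - j83.77 Ω
Step 3 — With the output port shorted to ground, the output series arm Z2 runs from the junction to ground; the shunt arm Z3 also runs from the junction to ground. They appear in parallel: Z3 || Z2 = 0 + j5.428 Ω.
Step 4 — Series with input arm Z1: Z_in = Z1 + (Z3 || Z2) = 13.2 + j5.428 Ω = 14.27∠22.4° Ω.

Z = 13.2 + j5.428 Ω = 14.27∠22.4° Ω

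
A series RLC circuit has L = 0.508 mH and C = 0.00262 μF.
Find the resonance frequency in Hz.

Step 1 — Resonance condition Im(Z)=0 gives ω₀ = 1/√(LC).
Step 2 — ω₀ = 1/√(0.000508·2.62e-09) = 8.668e+05 rad/s.
Step 3 — f₀ = ω₀/(2π) = 1.38e+05 Hz.

f₀ = 1.38e+05 Hz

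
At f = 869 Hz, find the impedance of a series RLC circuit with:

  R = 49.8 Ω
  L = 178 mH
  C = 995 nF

Step 1 — Angular frequency: ω = 2π·f = 2π·869 = 5460 rad/s.
Step 2 — Component impedances:
  R: Z = R = 49.8 Ω
  L: Z = jωL = j·5460·0.178 = 0 + j971.9 Ω
  C: Z = 1/(jωC) = -j/(ω·C) = 0 - j184.1 Ω
Step 3 — Series combination: Z_total = R + L + C = 49.8 + j787.8 Ω = 789.4∠86.4° Ω.

Z = 49.8 + j787.8 Ω = 789.4∠86.4° Ω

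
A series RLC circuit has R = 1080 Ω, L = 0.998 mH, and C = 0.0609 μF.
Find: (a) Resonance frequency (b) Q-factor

Step 1 — Resonance condition Im(Z)=0 gives ω₀ = 1/√(LC).
Step 2 — ω₀ = 1/√(0.000998·6.09e-08) = 1.283e+05 rad/s.
Step 3 — f₀ = ω₀/(2π) = 2.041e+04 Hz.
Step 4 — Series Q: Q = ω₀L/R = 1.283e+05·0.000998/1080 = 0.1185.

(a) f₀ = 2.041e+04 Hz  (b) Q = 0.1185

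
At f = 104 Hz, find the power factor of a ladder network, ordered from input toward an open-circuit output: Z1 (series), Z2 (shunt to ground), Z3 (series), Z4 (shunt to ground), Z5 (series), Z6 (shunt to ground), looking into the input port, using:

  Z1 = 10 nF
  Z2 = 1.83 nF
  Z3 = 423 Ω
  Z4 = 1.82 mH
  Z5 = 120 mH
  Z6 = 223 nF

Step 1 — Angular frequency: ω = 2π·f = 2π·104 = 653.5 rad/s.
Step 2 — Component impedances:
  Z1: Z = 1/(jωC) = -j/(ω·C) = 0 - j1.53e+05 Ω
  Z2: Z = 1/(jωC) = -j/(ω·C) = 0 - j8.362e+05 Ω
  Z3: Z = R = 423 Ω
  Z4: Z = jωL = j·653.5·0.00182 = 0 + j1.189 Ω
  Z5: Z = jωL = j·653.5·0.12 = 0 + j78.41 Ω
  Z6: Z = 1/(jωC) = -j/(ω·C) = 0 - j6862 Ω
Step 3 — Ladder network (open output): work backward from the far end, alternating series and parallel combinations. Z_in = 423 - j1.53e+05 Ω = 1.53e+05∠-89.8° Ω.
Step 4 — Power factor: PF = cos(φ) = Re(Z)/|Z| = 423/1.5303e+05 = 0.002764.
Step 5 — Type: Im(Z) = -1.53e+05 ⇒ leading (phase φ = -89.8°).

PF = 0.002764 (leading, φ = -89.8°)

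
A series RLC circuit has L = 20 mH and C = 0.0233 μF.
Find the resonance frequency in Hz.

Step 1 — Resonance condition Im(Z)=0 gives ω₀ = 1/√(LC).
Step 2 — ω₀ = 1/√(0.02·2.33e-08) = 4.632e+04 rad/s.
Step 3 — f₀ = ω₀/(2π) = 7373 Hz.

f₀ = 7373 Hz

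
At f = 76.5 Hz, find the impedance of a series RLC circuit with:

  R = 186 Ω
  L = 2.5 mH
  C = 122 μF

Step 1 — Angular frequency: ω = 2π·f = 2π·76.5 = 480.7 rad/s.
Step 2 — Component impedances:
  R: Z = R = 186 Ω
  L: Z = jωL = j·480.7·0.0025 = 0 + j1.202 Ω
  C: Z = 1/(jωC) = -j/(ω·C) = 0 - j17.05 Ω
Step 3 — Series combination: Z_total = R + L + C = 186 - j15.85 Ω = 186.7∠-4.9° Ω.

Z = 186 - j15.85 Ω = 186.7∠-4.9° Ω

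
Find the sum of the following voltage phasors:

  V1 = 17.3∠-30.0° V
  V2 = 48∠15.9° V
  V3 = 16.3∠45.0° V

Step 1 — Convert each phasor to rectangular form:
  V1 = 17.3·(cos(-30.0°) + j·sin(-30.0°)) = 14.98 - j8.65 V
  V2 = 48·(cos(15.9°) + j·sin(15.9°)) = 46.16 + j13.15 V
  V3 = 16.3·(cos(45.0°) + j·sin(45.0°)) = 11.53 + j11.53 V
Step 2 — Sum components: V_total = 72.67 + j16.03 V.
Step 3 — Convert to polar: |V_total| = 74.42 V, ∠V_total = 12.4°.

V_total = 74.42∠12.4° V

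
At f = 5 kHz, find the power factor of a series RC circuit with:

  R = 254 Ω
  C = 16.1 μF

Step 1 — Angular frequency: ω = 2π·f = 2π·5000 = 3.142e+04 rad/s.
Step 2 — Component impedances:
  R: Z = R = 254 Ω
  C: Z = 1/(jωC) = -j/(ω·C) = 0 - j1.977 Ω
Step 3 — Series combination: Z_total = R + C = 254 - j1.977 Ω = 254∠-0.4° Ω.
Step 4 — Power factor: PF = cos(φ) = Re(Z)/|Z| = 254/254 = 1.
Step 5 — Type: Im(Z) = -1.977 ⇒ leading (phase φ = -0.4°).

PF = 1 (leading, φ = -0.4°)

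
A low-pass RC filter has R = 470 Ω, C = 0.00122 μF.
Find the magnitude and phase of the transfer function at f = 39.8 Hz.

Step 1 — Angular frequency: ω = 2π·39.8 = 250.1 rad/s.
Step 2 — Transfer function: H(jω) = 1/(1 + jωRC).
Step 3 — Denominator: 1 + jωRC = 1 + j·250.1·470·1.22e-09 = 1 + j0.0001434.
Step 4 — H = 1 - j0.0001434.
Step 5 — Magnitude: |H| = 1 (-0.0 dB); phase: φ = -0.0°.

|H| = 1 (-0.0 dB), φ = -0.0°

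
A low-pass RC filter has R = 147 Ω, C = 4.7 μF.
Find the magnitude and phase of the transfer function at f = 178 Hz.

Step 1 — Angular frequency: ω = 2π·178 = 1118 rad/s.
Step 2 — Transfer function: H(jω) = 1/(1 + jωRC).
Step 3 — Denominator: 1 + jωRC = 1 + j·1118·147·4.7e-06 = 1 + j0.7727.
Step 4 — H = 0.6261 - j0.4838.
Step 5 — Magnitude: |H| = 0.7913 (-2.0 dB); phase: φ = -37.7°.

|H| = 0.7913 (-2.0 dB), φ = -37.7°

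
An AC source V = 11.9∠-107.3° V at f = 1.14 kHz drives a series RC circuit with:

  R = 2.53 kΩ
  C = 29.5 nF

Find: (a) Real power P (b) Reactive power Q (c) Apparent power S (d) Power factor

Step 1 — Angular frequency: ω = 2π·f = 2π·1140 = 7163 rad/s.
Step 2 — Component impedances:
  R: Z = R = 2530 Ω
  C: Z = 1/(jωC) = -j/(ω·C) = 0 - j4733 Ω
Step 3 — Series combination: Z_total = R + C = 2530 - j4733 Ω = 5366∠-61.9° Ω.
Step 4 — Source phasor: V = 11.9∠-107.3° V = -3.539 - j11.36 V.
Step 5 — Current: I = V / Z = 0.001556 - j0.00158 A = 0.002218∠-45.4° A.
Step 6 — Complex power: S = V·I* = 0.01244 - j0.02327 VA.
Step 7 — Real power: P = Re(S) = 0.01244 W.
Step 8 — Reactive power: Q = Im(S) = -0.02327 VAR.
Step 9 — Apparent power: |S| = 0.02639 VA.
Step 10 — Power factor: PF = P/|S| = 0.4715 (leading).

(a) P = 0.01244 W  (b) Q = -0.02327 VAR  (c) S = 0.02639 VA  (d) PF = 0.4715 (leading)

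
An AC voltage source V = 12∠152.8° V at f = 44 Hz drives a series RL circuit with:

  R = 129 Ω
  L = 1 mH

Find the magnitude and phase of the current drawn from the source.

Step 1 — Angular frequency: ω = 2π·f = 2π·44 = 276.5 rad/s.
Step 2 — Component impedances:
  R: Z = R = 129 Ω
  L: Z = jωL = j·276.5·0.001 = 0 + j0.2765 Ω
Step 3 — Series combination: Z_total = R + L = 129 + j0.2765 Ω = 129∠0.1° Ω.
Step 4 — Source phasor: V = 12∠152.8° V = -10.67 + j5.485 V.
Step 5 — Ohm's law: I = V / Z_total = (-10.67 + j5.485) / (129 + j0.2765) = -0.08264 + j0.0427 A.
Step 6 — Convert to polar: |I| = 0.09302 A, ∠I = 152.7°.

I = 0.09302∠152.7° A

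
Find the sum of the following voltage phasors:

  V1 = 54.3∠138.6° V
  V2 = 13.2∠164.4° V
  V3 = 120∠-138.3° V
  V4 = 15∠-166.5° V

Step 1 — Convert each phasor to rectangular form:
  V1 = 54.3·(cos(138.6°) + j·sin(138.6°)) = -40.73 + j35.91 V
  V2 = 13.2·(cos(164.4°) + j·sin(164.4°)) = -12.71 + j3.55 V
  V3 = 120·(cos(-138.3°) + j·sin(-138.3°)) = -89.6 - j79.83 V
  V4 = 15·(cos(-166.5°) + j·sin(-166.5°)) = -14.59 - j3.502 V
Step 2 — Sum components: V_total = -157.6 - j43.87 V.
Step 3 — Convert to polar: |V_total| = 163.6 V, ∠V_total = -164.4°.

V_total = 163.6∠-164.4° V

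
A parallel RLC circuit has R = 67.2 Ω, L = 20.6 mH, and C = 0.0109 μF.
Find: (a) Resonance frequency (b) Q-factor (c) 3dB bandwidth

Step 1 — Resonance: ω₀ = 1/√(LC) = 1/√(0.0206·1.09e-08) = 6.673e+04 rad/s.
Step 2 — f₀ = ω₀/(2π) = 1.062e+04 Hz.
Step 3 — Parallel Q: Q = R/(ω₀L) = 67.2/(6.673e+04·0.0206) = 0.04888.
Step 4 — Bandwidth: Δω = ω₀/Q = 1.365e+06 rad/s; BW = Δω/(2π) = 2.173e+05 Hz.

(a) f₀ = 1.062e+04 Hz  (b) Q = 0.04888  (c) BW = 2.173e+05 Hz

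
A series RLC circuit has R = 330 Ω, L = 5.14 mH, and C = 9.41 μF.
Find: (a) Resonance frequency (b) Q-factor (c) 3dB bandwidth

Step 1 — Resonance: ω₀ = 1/√(LC) = 1/√(0.00514·9.41e-06) = 4547 rad/s.
Step 2 — f₀ = ω₀/(2π) = 723.7 Hz.
Step 3 — Series Q: Q = ω₀L/R = 4547·0.00514/330 = 0.07082.
Step 4 — Bandwidth: Δω = ω₀/Q = 6.42e+04 rad/s; BW = Δω/(2π) = 1.022e+04 Hz.

(a) f₀ = 723.7 Hz  (b) Q = 0.07082  (c) BW = 1.022e+04 Hz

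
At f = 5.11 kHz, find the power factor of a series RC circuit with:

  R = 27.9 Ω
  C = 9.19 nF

Step 1 — Angular frequency: ω = 2π·f = 2π·5110 = 3.211e+04 rad/s.
Step 2 — Component impedances:
  R: Z = R = 27.9 Ω
  C: Z = 1/(jωC) = -j/(ω·C) = 0 - j3389 Ω
Step 3 — Series combination: Z_total = R + C = 27.9 - j3389 Ω = 3389∠-89.5° Ω.
Step 4 — Power factor: PF = cos(φ) = Re(Z)/|Z| = 27.9/3389.2 = 0.008232.
Step 5 — Type: Im(Z) = -3389 ⇒ leading (phase φ = -89.5°).

PF = 0.008232 (leading, φ = -89.5°)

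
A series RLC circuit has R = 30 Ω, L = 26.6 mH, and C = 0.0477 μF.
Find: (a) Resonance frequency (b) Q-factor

Step 1 — Resonance condition Im(Z)=0 gives ω₀ = 1/√(LC).
Step 2 — ω₀ = 1/√(0.0266·4.77e-08) = 2.807e+04 rad/s.
Step 3 — f₀ = ω₀/(2π) = 4468 Hz.
Step 4 — Series Q: Q = ω₀L/R = 2.807e+04·0.0266/30 = 24.89.

(a) f₀ = 4468 Hz  (b) Q = 24.89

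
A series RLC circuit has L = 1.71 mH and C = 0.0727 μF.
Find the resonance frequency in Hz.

Step 1 — Resonance condition Im(Z)=0 gives ω₀ = 1/√(LC).
Step 2 — ω₀ = 1/√(0.00171·7.27e-08) = 8.969e+04 rad/s.
Step 3 — f₀ = ω₀/(2π) = 1.427e+04 Hz.

f₀ = 1.427e+04 Hz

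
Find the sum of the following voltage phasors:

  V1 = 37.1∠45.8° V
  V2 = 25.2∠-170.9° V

Step 1 — Convert each phasor to rectangular form:
  V1 = 37.1·(cos(45.8°) + j·sin(45.8°)) = 25.86 + j26.6 V
  V2 = 25.2·(cos(-170.9°) + j·sin(-170.9°)) = -24.88 - j3.986 V
Step 2 — Sum components: V_total = 0.982 + j22.61 V.
Step 3 — Convert to polar: |V_total| = 22.63 V, ∠V_total = 87.5°.

V_total = 22.63∠87.5° V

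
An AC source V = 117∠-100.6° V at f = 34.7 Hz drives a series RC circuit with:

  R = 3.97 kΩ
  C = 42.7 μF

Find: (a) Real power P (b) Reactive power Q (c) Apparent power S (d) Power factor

Step 1 — Angular frequency: ω = 2π·f = 2π·34.7 = 218 rad/s.
Step 2 — Component impedances:
  R: Z = R = 3970 Ω
  C: Z = 1/(jωC) = -j/(ω·C) = 0 - j107.4 Ω
Step 3 — Series combination: Z_total = R + C = 3970 - j107.4 Ω = 3971∠-1.5° Ω.
Step 4 — Source phasor: V = 117∠-100.6° V = -21.52 - j115 V.
Step 5 — Current: I = V / Z = -0.004634 - j0.02909 A = 0.02946∠-99.1° A.
Step 6 — Complex power: S = V·I* = 3.446 - j0.09323 VA.
Step 7 — Real power: P = Re(S) = 3.446 W.
Step 8 — Reactive power: Q = Im(S) = -0.09323 VAR.
Step 9 — Apparent power: |S| = 3.447 VA.
Step 10 — Power factor: PF = P/|S| = 0.9996 (leading).

(a) P = 3.446 W  (b) Q = -0.09323 VAR  (c) S = 3.447 VA  (d) PF = 0.9996 (leading)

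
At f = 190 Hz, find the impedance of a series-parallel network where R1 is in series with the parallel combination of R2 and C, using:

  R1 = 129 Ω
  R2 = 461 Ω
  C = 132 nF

Step 1 — Angular frequency: ω = 2π·f = 2π·190 = 1194 rad/s.
Step 2 — Component impedances:
  R1: Z = R = 129 Ω
  R2: Z = R = 461 Ω
  C: Z = 1/(jωC) = -j/(ω·C) = 0 - j6346 Ω
Step 3 — Parallel branch: R2 || C = 1/(1/R2 + 1/C) = 458.6 - j33.31 Ω.
Step 4 — Series with R1: Z_total = R1 + (R2 || C) = 587.6 - j33.31 Ω = 588.5∠-3.2° Ω.

Z = 587.6 - j33.31 Ω = 588.5∠-3.2° Ω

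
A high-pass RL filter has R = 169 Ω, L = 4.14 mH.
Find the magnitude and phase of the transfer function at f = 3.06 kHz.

Step 1 — Angular frequency: ω = 2π·3060 = 1.923e+04 rad/s.
Step 2 — Transfer function: H(jω) = jωL/(R + jωL).
Step 3 — Numerator jωL = j·79.6; denominator R + jωL = 169 + j79.6.
Step 4 — H = 0.1816 + j0.3855.
Step 5 — Magnitude: |H| = 0.4261 (-7.4 dB); phase: φ = 64.8°.

|H| = 0.4261 (-7.4 dB), φ = 64.8°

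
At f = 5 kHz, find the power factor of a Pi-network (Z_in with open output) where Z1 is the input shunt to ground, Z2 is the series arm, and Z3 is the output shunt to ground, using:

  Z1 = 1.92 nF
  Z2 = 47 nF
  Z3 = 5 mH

Step 1 — Angular frequency: ω = 2π·f = 2π·5000 = 3.142e+04 rad/s.
Step 2 — Component impedances:
  Z1: Z = 1/(jωC) = -j/(ω·C) = 0 - j1.658e+04 Ω
  Z2: Z = 1/(jωC) = -j/(ω·C) = 0 - j677.3 Ω
  Z3: Z = jωL = j·3.142e+04·0.005 = 0 + j157.1 Ω
Step 3 — With open output, the series arm Z2 and the output shunt Z3 appear in series to ground: Z2 + Z3 = 0 - j520.2 Ω.
Step 4 — Parallel with input shunt Z1: Z_in = Z1 || (Z2 + Z3) = 0 - j504.4 Ω = 504.4∠-90.0° Ω.
Step 5 — Power factor: PF = cos(φ) = Re(Z)/|Z| = 0/504.4 = 0.
Step 6 — Type: Im(Z) = -504.4 ⇒ leading (phase φ = -90.0°).

PF = 0 (leading, φ = -90.0°)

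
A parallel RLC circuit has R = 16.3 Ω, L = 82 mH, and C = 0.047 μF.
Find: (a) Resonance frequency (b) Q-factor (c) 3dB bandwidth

Step 1 — Resonance: ω₀ = 1/√(LC) = 1/√(0.082·4.7e-08) = 1.611e+04 rad/s.
Step 2 — f₀ = ω₀/(2π) = 2564 Hz.
Step 3 — Parallel Q: Q = R/(ω₀L) = 16.3/(1.611e+04·0.082) = 0.01234.
Step 4 — Bandwidth: Δω = ω₀/Q = 1.305e+06 rad/s; BW = Δω/(2π) = 2.077e+05 Hz.

(a) f₀ = 2564 Hz  (b) Q = 0.01234  (c) BW = 2.077e+05 Hz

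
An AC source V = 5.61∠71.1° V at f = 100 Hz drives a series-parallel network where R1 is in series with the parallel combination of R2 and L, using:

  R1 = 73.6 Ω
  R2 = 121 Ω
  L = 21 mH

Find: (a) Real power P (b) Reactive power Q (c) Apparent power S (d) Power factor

Step 1 — Angular frequency: ω = 2π·f = 2π·100 = 628.3 rad/s.
Step 2 — Component impedances:
  R1: Z = R = 73.6 Ω
  R2: Z = R = 121 Ω
  L: Z = jωL = j·628.3·0.021 = 0 + j13.19 Ω
Step 3 — Parallel branch: R2 || L = 1/(1/R2 + 1/L) = 1.422 + j13.04 Ω.
Step 4 — Series with R1: Z_total = R1 + (R2 || L) = 75.02 + j13.04 Ω = 76.15∠9.9° Ω.
Step 5 — Source phasor: V = 5.61∠71.1° V = 1.817 + j5.308 V.
Step 6 — Current: I = V / Z = 0.03545 + j0.06459 A = 0.07367∠61.2° A.
Step 7 — Complex power: S = V·I* = 0.4072 + j0.07078 VA.
Step 8 — Real power: P = Re(S) = 0.4072 W.
Step 9 — Reactive power: Q = Im(S) = 0.07078 VAR.
Step 10 — Apparent power: |S| = 0.4133 VA.
Step 11 — Power factor: PF = P/|S| = 0.9852 (lagging).

(a) P = 0.4072 W  (b) Q = 0.07078 VAR  (c) S = 0.4133 VA  (d) PF = 0.9852 (lagging)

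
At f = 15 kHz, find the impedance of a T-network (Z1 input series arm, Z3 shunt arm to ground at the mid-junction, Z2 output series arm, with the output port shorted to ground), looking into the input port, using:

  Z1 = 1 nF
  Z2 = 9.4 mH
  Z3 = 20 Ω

Step 1 — Angular frequency: ω = 2π·f = 2π·1.5e+04 = 9.425e+04 rad/s.
Step 2 — Component impedances:
  Z1: Z = 1/(jωC) = -j/(ω·C) = 0 - j1.061e+04 Ω
  Z2: Z = jωL = j·9.425e+04·0.0094 = 0 + j885.9 Ω
  Z3: Z = R = 20 Ω
Step 3 — With the output port shorted to ground, the output series arm Z2 runs from the junction to ground; the shunt arm Z3 also runs from the junction to ground. They appear in parallel: Z3 || Z2 = 19.99 + j0.4513 Ω.
Step 4 — Series with input arm Z1: Z_in = Z1 + (Z3 || Z2) = 19.99 - j1.061e+04 Ω = 1.061e+04∠-89.9° Ω.

Z = 19.99 - j1.061e+04 Ω = 1.061e+04∠-89.9° Ω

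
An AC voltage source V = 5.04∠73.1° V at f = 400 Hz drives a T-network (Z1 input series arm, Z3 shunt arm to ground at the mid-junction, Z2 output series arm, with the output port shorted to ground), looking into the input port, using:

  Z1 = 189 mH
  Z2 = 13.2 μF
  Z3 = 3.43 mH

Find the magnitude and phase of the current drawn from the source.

Step 1 — Angular frequency: ω = 2π·f = 2π·400 = 2513 rad/s.
Step 2 — Component impedances:
  Z1: Z = jωL = j·2513·0.189 = 0 + j475 Ω
  Z2: Z = 1/(jωC) = -j/(ω·C) = 0 - j30.14 Ω
  Z3: Z = jωL = j·2513·0.00343 = 0 + j8.621 Ω
Step 3 — With the output port shorted to ground, the output series arm Z2 runs from the junction to ground; the shunt arm Z3 also runs from the junction to ground. They appear in parallel: Z3 || Z2 = 0 + j12.07 Ω.
Step 4 — Series with input arm Z1: Z_in = Z1 + (Z3 || Z2) = 0 + j487.1 Ω = 487.1∠90.0° Ω.
Step 5 — Source phasor: V = 5.04∠73.1° V = 1.465 + j4.822 V.
Step 6 — Ohm's law: I = V / Z_total = (1.465 + j4.822) / (0 + j487.1) = 0.0099 - j0.003008 A.
Step 7 — Convert to polar: |I| = 0.01035 A, ∠I = -16.9°.

I = 0.01035∠-16.9° A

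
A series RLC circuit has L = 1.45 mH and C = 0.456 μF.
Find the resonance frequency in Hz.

Step 1 — Resonance condition Im(Z)=0 gives ω₀ = 1/√(LC).
Step 2 — ω₀ = 1/√(0.00145·4.56e-07) = 3.889e+04 rad/s.
Step 3 — f₀ = ω₀/(2π) = 6189 Hz.

f₀ = 6189 Hz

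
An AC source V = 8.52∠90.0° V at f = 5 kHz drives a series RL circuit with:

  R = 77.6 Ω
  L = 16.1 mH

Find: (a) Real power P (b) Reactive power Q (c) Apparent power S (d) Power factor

Step 1 — Angular frequency: ω = 2π·f = 2π·5000 = 3.142e+04 rad/s.
Step 2 — Component impedances:
  R: Z = R = 77.6 Ω
  L: Z = jωL = j·3.142e+04·0.0161 = 0 + j505.8 Ω
Step 3 — Series combination: Z_total = R + L = 77.6 + j505.8 Ω = 511.7∠81.3° Ω.
Step 4 — Source phasor: V = 8.52∠90.0° V = 0 + j8.52 V.
Step 5 — Current: I = V / Z = 0.01646 + j0.002525 A = 0.01665∠8.7° A.
Step 6 — Complex power: S = V·I* = 0.02151 + j0.1402 VA.
Step 7 — Real power: P = Re(S) = 0.02151 W.
Step 8 — Reactive power: Q = Im(S) = 0.1402 VAR.
Step 9 — Apparent power: |S| = 0.1419 VA.
Step 10 — Power factor: PF = P/|S| = 0.1516 (lagging).

(a) P = 0.02151 W  (b) Q = 0.1402 VAR  (c) S = 0.1419 VA  (d) PF = 0.1516 (lagging)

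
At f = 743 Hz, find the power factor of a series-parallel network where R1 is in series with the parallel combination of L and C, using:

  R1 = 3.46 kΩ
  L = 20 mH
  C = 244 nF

Step 1 — Angular frequency: ω = 2π·f = 2π·743 = 4668 rad/s.
Step 2 — Component impedances:
  R1: Z = R = 3460 Ω
  L: Z = jωL = j·4668·0.02 = 0 + j93.37 Ω
  C: Z = 1/(jωC) = -j/(ω·C) = 0 - j877.9 Ω
Step 3 — Parallel branch: L || C = 1/(1/L + 1/C) = 0 + j104.5 Ω.
Step 4 — Series with R1: Z_total = R1 + (L || C) = 3460 + j104.5 Ω = 3462∠1.7° Ω.
Step 5 — Power factor: PF = cos(φ) = Re(Z)/|Z| = 3460/3461.6 = 0.9995.
Step 6 — Type: Im(Z) = 104.5 ⇒ lagging (phase φ = 1.7°).

PF = 0.9995 (lagging, φ = 1.7°)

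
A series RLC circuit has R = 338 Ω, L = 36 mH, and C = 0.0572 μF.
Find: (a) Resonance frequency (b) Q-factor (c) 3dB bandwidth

Step 1 — Resonance: ω₀ = 1/√(LC) = 1/√(0.036·5.72e-08) = 2.204e+04 rad/s.
Step 2 — f₀ = ω₀/(2π) = 3507 Hz.
Step 3 — Series Q: Q = ω₀L/R = 2.204e+04·0.036/338 = 2.347.
Step 4 — Bandwidth: Δω = ω₀/Q = 9389 rad/s; BW = Δω/(2π) = 1494 Hz.

(a) f₀ = 3507 Hz  (b) Q = 2.347  (c) BW = 1494 Hz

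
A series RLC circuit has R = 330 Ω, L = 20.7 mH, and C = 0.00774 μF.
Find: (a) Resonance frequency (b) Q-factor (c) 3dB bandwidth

Step 1 — Resonance condition Im(Z)=0 gives ω₀ = 1/√(LC).
Step 2 — ω₀ = 1/√(0.0207·7.74e-09) = 7.9e+04 rad/s.
Step 3 — f₀ = ω₀/(2π) = 1.257e+04 Hz.
Step 4 — Series Q: Q = ω₀L/R = 7.9e+04·0.0207/330 = 4.956.
Step 5 — 3dB bandwidth: Δω = ω₀/Q = 1.594e+04 rad/s; BW = Δω/(2π) = 2537 Hz.

(a) f₀ = 1.257e+04 Hz  (b) Q = 4.956  (c) BW = 2537 Hz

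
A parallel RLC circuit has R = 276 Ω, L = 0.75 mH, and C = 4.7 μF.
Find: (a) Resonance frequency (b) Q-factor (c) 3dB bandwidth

Step 1 — Resonance: ω₀ = 1/√(LC) = 1/√(0.00075·4.7e-06) = 1.684e+04 rad/s.
Step 2 — f₀ = ω₀/(2π) = 2681 Hz.
Step 3 — Parallel Q: Q = R/(ω₀L) = 276/(1.684e+04·0.00075) = 21.85.
Step 4 — Bandwidth: Δω = ω₀/Q = 770.9 rad/s; BW = Δω/(2π) = 122.7 Hz.

(a) f₀ = 2681 Hz  (b) Q = 21.85  (c) BW = 122.7 Hz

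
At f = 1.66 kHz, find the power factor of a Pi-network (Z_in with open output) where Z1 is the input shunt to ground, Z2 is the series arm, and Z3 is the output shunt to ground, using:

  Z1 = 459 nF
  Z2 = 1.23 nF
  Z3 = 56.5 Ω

Step 1 — Angular frequency: ω = 2π·f = 2π·1660 = 1.043e+04 rad/s.
Step 2 — Component impedances:
  Z1: Z = 1/(jωC) = -j/(ω·C) = 0 - j208.9 Ω
  Z2: Z = 1/(jωC) = -j/(ω·C) = 0 - j7.795e+04 Ω
  Z3: Z = R = 56.5 Ω
Step 3 — With open output, the series arm Z2 and the output shunt Z3 appear in series to ground: Z2 + Z3 = 56.5 - j7.795e+04 Ω.
Step 4 — Parallel with input shunt Z1: Z_in = Z1 || (Z2 + Z3) = 0.0004036 - j208.3 Ω = 208.3∠-90.0° Ω.
Step 5 — Power factor: PF = cos(φ) = Re(Z)/|Z| = 0.00040356/208.32 = 1.937e-06.
Step 6 — Type: Im(Z) = -208.3 ⇒ leading (phase φ = -90.0°).

PF = 1.937e-06 (leading, φ = -90.0°)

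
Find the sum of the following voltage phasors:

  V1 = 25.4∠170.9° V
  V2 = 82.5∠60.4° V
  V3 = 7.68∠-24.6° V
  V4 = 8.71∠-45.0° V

Step 1 — Convert each phasor to rectangular form:
  V1 = 25.4·(cos(170.9°) + j·sin(170.9°)) = -25.08 + j4.017 V
  V2 = 82.5·(cos(60.4°) + j·sin(60.4°)) = 40.75 + j71.73 V
  V3 = 7.68·(cos(-24.6°) + j·sin(-24.6°)) = 6.983 - j3.197 V
  V4 = 8.71·(cos(-45.0°) + j·sin(-45.0°)) = 6.159 - j6.159 V
Step 2 — Sum components: V_total = 28.81 + j66.39 V.
Step 3 — Convert to polar: |V_total| = 72.38 V, ∠V_total = 66.5°.

V_total = 72.38∠66.5° V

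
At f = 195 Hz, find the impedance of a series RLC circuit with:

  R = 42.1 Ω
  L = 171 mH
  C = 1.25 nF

Step 1 — Angular frequency: ω = 2π·f = 2π·195 = 1225 rad/s.
Step 2 — Component impedances:
  R: Z = R = 42.1 Ω
  L: Z = jωL = j·1225·0.171 = 0 + j209.5 Ω
  C: Z = 1/(jωC) = -j/(ω·C) = 0 - j6.529e+05 Ω
Step 3 — Series combination: Z_total = R + L + C = 42.1 - j6.527e+05 Ω = 6.527e+05∠-90.0° Ω.

Z = 42.1 - j6.527e+05 Ω = 6.527e+05∠-90.0° Ω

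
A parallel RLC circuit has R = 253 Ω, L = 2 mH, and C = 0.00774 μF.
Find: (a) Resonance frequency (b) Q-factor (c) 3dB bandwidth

Step 1 — Resonance: ω₀ = 1/√(LC) = 1/√(0.002·7.74e-09) = 2.542e+05 rad/s.
Step 2 — f₀ = ω₀/(2π) = 4.045e+04 Hz.
Step 3 — Parallel Q: Q = R/(ω₀L) = 253/(2.542e+05·0.002) = 0.4977.
Step 4 — Bandwidth: Δω = ω₀/Q = 5.107e+05 rad/s; BW = Δω/(2π) = 8.128e+04 Hz.

(a) f₀ = 4.045e+04 Hz  (b) Q = 0.4977  (c) BW = 8.128e+04 Hz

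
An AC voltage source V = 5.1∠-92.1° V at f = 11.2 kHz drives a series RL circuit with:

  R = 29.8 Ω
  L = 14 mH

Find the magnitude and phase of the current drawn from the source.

Step 1 — Angular frequency: ω = 2π·f = 2π·1.12e+04 = 7.037e+04 rad/s.
Step 2 — Component impedances:
  R: Z = R = 29.8 Ω
  L: Z = jωL = j·7.037e+04·0.014 = 0 + j985.2 Ω
Step 3 — Series combination: Z_total = R + L = 29.8 + j985.2 Ω = 985.7∠88.3° Ω.
Step 4 — Source phasor: V = 5.1∠-92.1° V = -0.1869 - j5.097 V.
Step 5 — Ohm's law: I = V / Z_total = (-0.1869 - j5.097) / (29.8 + j985.2) = -0.005174 + j3.319e-05 A.
Step 6 — Convert to polar: |I| = 0.005174 A, ∠I = 179.6°.

I = 0.005174∠179.6° A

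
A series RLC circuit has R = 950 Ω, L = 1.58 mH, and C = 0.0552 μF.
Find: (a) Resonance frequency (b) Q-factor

Step 1 — Resonance condition Im(Z)=0 gives ω₀ = 1/√(LC).
Step 2 — ω₀ = 1/√(0.00158·5.52e-08) = 1.071e+05 rad/s.
Step 3 — f₀ = ω₀/(2π) = 1.704e+04 Hz.
Step 4 — Series Q: Q = ω₀L/R = 1.071e+05·0.00158/950 = 0.1781.

(a) f₀ = 1.704e+04 Hz  (b) Q = 0.1781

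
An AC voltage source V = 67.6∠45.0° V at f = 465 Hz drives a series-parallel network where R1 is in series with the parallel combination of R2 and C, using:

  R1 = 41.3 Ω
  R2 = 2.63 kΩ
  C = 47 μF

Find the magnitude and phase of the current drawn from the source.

Step 1 — Angular frequency: ω = 2π·f = 2π·465 = 2922 rad/s.
Step 2 — Component impedances:
  R1: Z = R = 41.3 Ω
  R2: Z = R = 2630 Ω
  C: Z = 1/(jωC) = -j/(ω·C) = 0 - j7.282 Ω
Step 3 — Parallel branch: R2 || C = 1/(1/R2 + 1/C) = 0.02016 - j7.282 Ω.
Step 4 — Series with R1: Z_total = R1 + (R2 || C) = 41.32 - j7.282 Ω = 41.96∠-10.0° Ω.
Step 5 — Source phasor: V = 67.6∠45.0° V = 47.8 + j47.8 V.
Step 6 — Ohm's law: I = V / Z_total = (47.8 + j47.8) / (41.32 - j7.282) = 0.9242 + j1.32 A.
Step 7 — Convert to polar: |I| = 1.611 A, ∠I = 55.0°.

I = 1.611∠55.0° A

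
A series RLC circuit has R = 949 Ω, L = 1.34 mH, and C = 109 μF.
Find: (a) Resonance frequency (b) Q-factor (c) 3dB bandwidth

Step 1 — Resonance condition Im(Z)=0 gives ω₀ = 1/√(LC).
Step 2 — ω₀ = 1/√(0.00134·0.000109) = 2617 rad/s.
Step 3 — f₀ = ω₀/(2π) = 416.4 Hz.
Step 4 — Series Q: Q = ω₀L/R = 2617·0.00134/949 = 0.003695.
Step 5 — 3dB bandwidth: Δω = ω₀/Q = 7.082e+05 rad/s; BW = Δω/(2π) = 1.127e+05 Hz.

(a) f₀ = 416.4 Hz  (b) Q = 0.003695  (c) BW = 1.127e+05 Hz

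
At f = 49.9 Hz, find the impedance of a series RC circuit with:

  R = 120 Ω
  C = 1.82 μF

Step 1 — Angular frequency: ω = 2π·f = 2π·49.9 = 313.5 rad/s.
Step 2 — Component impedances:
  R: Z = R = 120 Ω
  C: Z = 1/(jωC) = -j/(ω·C) = 0 - j1752 Ω
Step 3 — Series combination: Z_total = R + C = 120 - j1752 Ω = 1757∠-86.1° Ω.

Z = 120 - j1752 Ω = 1757∠-86.1° Ω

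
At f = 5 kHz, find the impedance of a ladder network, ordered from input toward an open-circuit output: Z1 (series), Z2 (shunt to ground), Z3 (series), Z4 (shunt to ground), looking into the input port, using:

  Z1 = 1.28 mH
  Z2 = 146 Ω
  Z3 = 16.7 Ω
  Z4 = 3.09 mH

Step 1 — Angular frequency: ω = 2π·f = 2π·5000 = 3.142e+04 rad/s.
Step 2 — Component impedances:
  Z1: Z = jωL = j·3.142e+04·0.00128 = 0 + j40.21 Ω
  Z2: Z = R = 146 Ω
  Z3: Z = R = 16.7 Ω
  Z4: Z = jωL = j·3.142e+04·0.00309 = 0 + j97.08 Ω
Step 3 — Ladder network (open output): work backward from the far end, alternating series and parallel combinations. Z_in = 49.38 + j97.86 Ω = 109.6∠63.2° Ω.

Z = 49.38 + j97.86 Ω = 109.6∠63.2° Ω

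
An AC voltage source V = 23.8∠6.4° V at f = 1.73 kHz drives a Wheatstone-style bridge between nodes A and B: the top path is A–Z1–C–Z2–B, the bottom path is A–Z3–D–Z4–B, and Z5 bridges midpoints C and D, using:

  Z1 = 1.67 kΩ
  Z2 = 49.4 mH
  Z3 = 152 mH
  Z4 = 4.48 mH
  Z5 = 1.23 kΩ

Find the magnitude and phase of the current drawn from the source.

Step 1 — Angular frequency: ω = 2π·f = 2π·1730 = 1.087e+04 rad/s.
Step 2 — Component impedances:
  Z1: Z = R = 1670 Ω
  Z2: Z = jωL = j·1.087e+04·0.0494 = 0 + j537 Ω
  Z3: Z = jωL = j·1.087e+04·0.152 = 0 + j1652 Ω
  Z4: Z = jωL = j·1.087e+04·0.00448 = 0 + j48.7 Ω
  Z5: Z = R = 1230 Ω
Step 3 — Bridge requires nodal analysis (the Z5 bridge couples midpoints C and D, so the two paths cannot be reduced to a simple series/parallel combination). Setting node B to ground and injecting 1 A at node A, the 3-node admittance system at A, C, D solves to V_A = Z_AB = 652.4 + j936 Ω = 1141∠55.1° Ω.
Step 4 — Source phasor: V = 23.8∠6.4° V = 23.65 + j2.653 V.
Step 5 — Ohm's law: I = V / Z_total = (23.65 + j2.653) / (652.4 + j936) = 0.01376 - j0.01568 A.
Step 6 — Convert to polar: |I| = 0.02086 A, ∠I = -48.7°.

I = 0.02086∠-48.7° A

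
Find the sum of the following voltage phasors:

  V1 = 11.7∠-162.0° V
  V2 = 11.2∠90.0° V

Step 1 — Convert each phasor to rectangular form:
  V1 = 11.7·(cos(-162.0°) + j·sin(-162.0°)) = -11.13 - j3.615 V
  V2 = 11.2·(cos(90.0°) + j·sin(90.0°)) = 0 + j11.2 V
Step 2 — Sum components: V_total = -11.13 + j7.585 V.
Step 3 — Convert to polar: |V_total| = 13.47 V, ∠V_total = 145.7°.

V_total = 13.47∠145.7° V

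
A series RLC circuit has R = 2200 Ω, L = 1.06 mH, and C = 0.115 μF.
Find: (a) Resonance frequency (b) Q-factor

Step 1 — Resonance condition Im(Z)=0 gives ω₀ = 1/√(LC).
Step 2 — ω₀ = 1/√(0.00106·1.15e-07) = 9.057e+04 rad/s.
Step 3 — f₀ = ω₀/(2π) = 1.442e+04 Hz.
Step 4 — Series Q: Q = ω₀L/R = 9.057e+04·0.00106/2200 = 0.04364.

(a) f₀ = 1.442e+04 Hz  (b) Q = 0.04364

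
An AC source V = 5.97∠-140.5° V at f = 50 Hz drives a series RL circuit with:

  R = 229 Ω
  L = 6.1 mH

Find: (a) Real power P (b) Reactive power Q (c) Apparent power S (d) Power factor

Step 1 — Angular frequency: ω = 2π·f = 2π·50 = 314.2 rad/s.
Step 2 — Component impedances:
  R: Z = R = 229 Ω
  L: Z = jωL = j·314.2·0.0061 = 0 + j1.916 Ω
Step 3 — Series combination: Z_total = R + L = 229 + j1.916 Ω = 229∠0.5° Ω.
Step 4 — Source phasor: V = 5.97∠-140.5° V = -4.607 - j3.797 V.
Step 5 — Current: I = V / Z = -0.02025 - j0.01641 A = 0.02607∠-141.0° A.
Step 6 — Complex power: S = V·I* = 0.1556 + j0.001302 VA.
Step 7 — Real power: P = Re(S) = 0.1556 W.
Step 8 — Reactive power: Q = Im(S) = 0.001302 VAR.
Step 9 — Apparent power: |S| = 0.1556 VA.
Step 10 — Power factor: PF = P/|S| = 1 (lagging).

(a) P = 0.1556 W  (b) Q = 0.001302 VAR  (c) S = 0.1556 VA  (d) PF = 1 (lagging)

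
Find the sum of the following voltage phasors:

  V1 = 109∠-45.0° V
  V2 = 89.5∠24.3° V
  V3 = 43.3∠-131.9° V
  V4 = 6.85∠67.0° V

Step 1 — Convert each phasor to rectangular form:
  V1 = 109·(cos(-45.0°) + j·sin(-45.0°)) = 77.07 - j77.07 V
  V2 = 89.5·(cos(24.3°) + j·sin(24.3°)) = 81.57 + j36.83 V
  V3 = 43.3·(cos(-131.9°) + j·sin(-131.9°)) = -28.92 - j32.23 V
  V4 = 6.85·(cos(67.0°) + j·sin(67.0°)) = 2.677 + j6.305 V
Step 2 — Sum components: V_total = 132.4 - j66.17 V.
Step 3 — Convert to polar: |V_total| = 148 V, ∠V_total = -26.6°.

V_total = 148∠-26.6° V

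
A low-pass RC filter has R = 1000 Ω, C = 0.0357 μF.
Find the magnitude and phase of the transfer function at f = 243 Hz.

Step 1 — Angular frequency: ω = 2π·243 = 1527 rad/s.
Step 2 — Transfer function: H(jω) = 1/(1 + jωRC).
Step 3 — Denominator: 1 + jωRC = 1 + j·1527·1000·3.57e-08 = 1 + j0.05451.
Step 4 — H = 0.997 - j0.05435.
Step 5 — Magnitude: |H| = 0.9985 (-0.0 dB); phase: φ = -3.1°.

|H| = 0.9985 (-0.0 dB), φ = -3.1°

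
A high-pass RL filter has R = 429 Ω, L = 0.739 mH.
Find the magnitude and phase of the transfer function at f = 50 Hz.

Step 1 — Angular frequency: ω = 2π·50 = 314.2 rad/s.
Step 2 — Transfer function: H(jω) = jωL/(R + jωL).
Step 3 — Numerator jωL = j·0.2322; denominator R + jωL = 429 + j0.2322.
Step 4 — H = 2.929e-07 + j0.0005412.
Step 5 — Magnitude: |H| = 0.0005412 (-65.3 dB); phase: φ = 90.0°.

|H| = 0.0005412 (-65.3 dB), φ = 90.0°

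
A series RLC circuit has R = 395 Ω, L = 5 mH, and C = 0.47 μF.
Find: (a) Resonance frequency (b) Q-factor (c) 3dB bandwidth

Step 1 — Resonance condition Im(Z)=0 gives ω₀ = 1/√(LC).
Step 2 — ω₀ = 1/√(0.005·4.7e-07) = 2.063e+04 rad/s.
Step 3 — f₀ = ω₀/(2π) = 3283 Hz.
Step 4 — Series Q: Q = ω₀L/R = 2.063e+04·0.005/395 = 0.2611.
Step 5 — 3dB bandwidth: Δω = ω₀/Q = 7.9e+04 rad/s; BW = Δω/(2π) = 1.257e+04 Hz.

(a) f₀ = 3283 Hz  (b) Q = 0.2611  (c) BW = 1.257e+04 Hz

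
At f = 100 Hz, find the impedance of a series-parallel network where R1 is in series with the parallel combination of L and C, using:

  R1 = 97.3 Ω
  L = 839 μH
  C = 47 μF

Step 1 — Angular frequency: ω = 2π·f = 2π·100 = 628.3 rad/s.
Step 2 — Component impedances:
  R1: Z = R = 97.3 Ω
  L: Z = jωL = j·628.3·0.000839 = 0 + j0.5272 Ω
  C: Z = 1/(jωC) = -j/(ω·C) = 0 - j33.86 Ω
Step 3 — Parallel branch: L || C = 1/(1/L + 1/C) = 0 + j0.5355 Ω.
Step 4 — Series with R1: Z_total = R1 + (L || C) = 97.3 + j0.5355 Ω = 97.3∠0.3° Ω.

Z = 97.3 + j0.5355 Ω = 97.3∠0.3° Ω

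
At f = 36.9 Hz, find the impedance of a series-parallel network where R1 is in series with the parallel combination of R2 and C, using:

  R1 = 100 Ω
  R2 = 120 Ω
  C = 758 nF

Step 1 — Angular frequency: ω = 2π·f = 2π·36.9 = 231.8 rad/s.
Step 2 — Component impedances:
  R1: Z = R = 100 Ω
  R2: Z = R = 120 Ω
  C: Z = 1/(jωC) = -j/(ω·C) = 0 - j5690 Ω
Step 3 — Parallel branch: R2 || C = 1/(1/R2 + 1/C) = 119.9 - j2.53 Ω.
Step 4 — Series with R1: Z_total = R1 + (R2 || C) = 219.9 - j2.53 Ω = 220∠-0.7° Ω.

Z = 219.9 - j2.53 Ω = 220∠-0.7° Ω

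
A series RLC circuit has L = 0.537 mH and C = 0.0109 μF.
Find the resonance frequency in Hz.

Step 1 — Resonance condition Im(Z)=0 gives ω₀ = 1/√(LC).
Step 2 — ω₀ = 1/√(0.000537·1.09e-08) = 4.133e+05 rad/s.
Step 3 — f₀ = ω₀/(2π) = 6.578e+04 Hz.

f₀ = 6.578e+04 Hz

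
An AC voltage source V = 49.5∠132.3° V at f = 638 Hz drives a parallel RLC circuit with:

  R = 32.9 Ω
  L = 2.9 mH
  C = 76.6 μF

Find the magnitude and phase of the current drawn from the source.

Step 1 — Angular frequency: ω = 2π·f = 2π·638 = 4009 rad/s.
Step 2 — Component impedances:
  R: Z = R = 32.9 Ω
  L: Z = jωL = j·4009·0.0029 = 0 + j11.63 Ω
  C: Z = 1/(jωC) = -j/(ω·C) = 0 - j3.257 Ω
Step 3 — Parallel combination: 1/Z_total = 1/R + 1/L + 1/C; Z_total = 0.6105 - j4.44 Ω = 4.482∠-82.2° Ω.
Step 4 — Source phasor: V = 49.5∠132.3° V = -33.31 + j36.61 V.
Step 5 — Ohm's law: I = V / Z_total = (-33.31 + j36.61) / (0.6105 - j4.44) = -9.105 - j6.251 A.
Step 6 — Convert to polar: |I| = 11.04 A, ∠I = -145.5°.

I = 11.04∠-145.5° A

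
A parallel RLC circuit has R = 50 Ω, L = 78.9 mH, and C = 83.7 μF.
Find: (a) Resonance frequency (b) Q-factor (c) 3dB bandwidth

Step 1 — Resonance: ω₀ = 1/√(LC) = 1/√(0.0789·8.37e-05) = 389.1 rad/s.
Step 2 — f₀ = ω₀/(2π) = 61.93 Hz.
Step 3 — Parallel Q: Q = R/(ω₀L) = 50/(389.1·0.0789) = 1.629.
Step 4 — Bandwidth: Δω = ω₀/Q = 238.9 rad/s; BW = Δω/(2π) = 38.03 Hz.

(a) f₀ = 61.93 Hz  (b) Q = 1.629  (c) BW = 38.03 Hz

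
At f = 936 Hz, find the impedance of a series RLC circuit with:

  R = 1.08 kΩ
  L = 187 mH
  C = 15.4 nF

Step 1 — Angular frequency: ω = 2π·f = 2π·936 = 5881 rad/s.
Step 2 — Component impedances:
  R: Z = R = 1080 Ω
  L: Z = jωL = j·5881·0.187 = 0 + j1100 Ω
  C: Z = 1/(jωC) = -j/(ω·C) = 0 - j1.104e+04 Ω
Step 3 — Series combination: Z_total = R + L + C = 1080 - j9942 Ω = 1e+04∠-83.8° Ω.

Z = 1080 - j9942 Ω = 1e+04∠-83.8° Ω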